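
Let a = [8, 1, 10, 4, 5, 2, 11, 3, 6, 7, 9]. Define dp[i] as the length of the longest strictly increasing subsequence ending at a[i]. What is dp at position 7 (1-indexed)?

4

dp[i] = 1 + max{dp[j] : j<i, a[j]<a[i]} (or 1 if no such j):
i:      1  2  3  4  5  6  7  8  9 10 11
a[i]:   8  1 10  4  5  2 11  3  6  7  9
dp:     1  1  2  2  3  2  4  3  4  5  6
At index 7 the value is 4.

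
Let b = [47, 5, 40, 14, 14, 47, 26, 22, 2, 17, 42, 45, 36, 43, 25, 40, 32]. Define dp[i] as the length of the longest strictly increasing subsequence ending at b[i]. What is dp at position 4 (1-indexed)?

dp[i] = 1 + max{dp[j] : j<i, b[j]<b[i]} (or 1 if no such j):
i:      1  2  3  4  5  6  7  8  9 10 11 12 13 14 15 16 17
b[i]:  47  5 40 14 14 47 26 22  2 17 42 45 36 43 25 40 32
dp:     1  1  2  2  2  3  3  3  1  3  4  5  4  5  4  5  5
At index 4 the value is 2.

2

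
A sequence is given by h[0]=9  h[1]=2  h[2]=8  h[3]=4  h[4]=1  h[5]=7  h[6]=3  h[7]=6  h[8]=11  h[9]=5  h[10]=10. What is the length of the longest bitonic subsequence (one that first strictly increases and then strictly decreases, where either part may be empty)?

inc[i] = longest strictly increasing subsequence ending at i; dec[i] = longest strictly decreasing subsequence starting at i:
i:      0  1  2  3  4  5  6  7  8  9 10
h[i]:   9  2  8  4  1  7  3  6 11  5 10
inc:    1  1  2  2  1  3  2  3  4  3  4
dec:    5  2  4  2  1  3  1  2  2  1  1
Best peak at i=0 (value 9): inc=1, dec=5, length 1+5−1 = 5.

5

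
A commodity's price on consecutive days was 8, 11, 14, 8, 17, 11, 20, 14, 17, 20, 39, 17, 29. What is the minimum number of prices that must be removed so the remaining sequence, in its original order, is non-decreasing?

6

Fewest deletions = n − (longest non-decreasing subsequence).
Patience tails:
8 → extends → [8]
11 → extends → [8, 11]
14 → extends → [8, 11, 14]
8 → replaces 11 → [8, 8, 14]
17 → extends → [8, 8, 14, 17]
11 → replaces 14 → [8, 8, 11, 17]
20 → extends → [8, 8, 11, 17, 20]
14 → replaces 17 → [8, 8, 11, 14, 20]
17 → replaces 20 → [8, 8, 11, 14, 17]
20 → extends → [8, 8, 11, 14, 17, 20]
39 → extends → [8, 8, 11, 14, 17, 20, 39]
17 → replaces 20 → [8, 8, 11, 14, 17, 17, 39]
29 → replaces 39 → [8, 8, 11, 14, 17, 17, 29]
Longest non-decreasing subsequence has length 7, so deletions = 13 − 7 = 6.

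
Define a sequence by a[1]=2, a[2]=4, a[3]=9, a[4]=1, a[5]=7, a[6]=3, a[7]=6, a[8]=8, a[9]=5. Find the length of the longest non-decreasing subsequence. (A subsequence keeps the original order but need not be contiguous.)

Let dp[i] be the length of the longest such subsequence ending at index i:
i:     1 2 3 4 5 6 7 8 9
a[i]:  2 4 9 1 7 3 6 8 5
dp:    1 2 3 1 3 2 3 4 3
Maximum dp value is 4.

4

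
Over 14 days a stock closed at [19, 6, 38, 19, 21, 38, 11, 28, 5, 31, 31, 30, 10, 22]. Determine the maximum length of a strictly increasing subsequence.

5

Track the smallest tail for each achievable length (strict):
19 → extends → [19]
6 → replaces 19 → [6]
38 → extends → [6, 38]
19 → replaces 38 → [6, 19]
21 → extends → [6, 19, 21]
38 → extends → [6, 19, 21, 38]
11 → replaces 19 → [6, 11, 21, 38]
28 → replaces 38 → [6, 11, 21, 28]
5 → replaces 6 → [5, 11, 21, 28]
31 → extends → [5, 11, 21, 28, 31]
31 → already a tail → [5, 11, 21, 28, 31]
30 → replaces 31 → [5, 11, 21, 28, 30]
10 → replaces 11 → [5, 10, 21, 28, 30]
22 → replaces 28 → [5, 10, 21, 22, 30]
Five tails, so the longest strictly increasing subsequence has length 5 (e.g. 6, 19, 21, 28, 31).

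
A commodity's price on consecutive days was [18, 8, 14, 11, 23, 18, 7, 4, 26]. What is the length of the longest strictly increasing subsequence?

4

Let dp[i] be the length of the longest such subsequence ending at index i:
i:      1  2  3  4  5  6  7  8  9
a[i]:  18  8 14 11 23 18  7  4 26
dp:     1  1  2  2  3  3  1  1  4
Maximum dp value is 4.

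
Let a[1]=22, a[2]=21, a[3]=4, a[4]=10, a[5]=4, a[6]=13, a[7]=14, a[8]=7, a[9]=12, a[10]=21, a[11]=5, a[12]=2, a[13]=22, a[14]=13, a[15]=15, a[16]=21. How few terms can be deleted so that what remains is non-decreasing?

Fewest deletions = n − (longest non-decreasing subsequence).
Patience tails:
22 → extends → [22]
21 → replaces 22 → [21]
4 → replaces 21 → [4]
10 → extends → [4, 10]
4 → replaces 10 → [4, 4]
13 → extends → [4, 4, 13]
14 → extends → [4, 4, 13, 14]
7 → replaces 13 → [4, 4, 7, 14]
12 → replaces 14 → [4, 4, 7, 12]
21 → extends → [4, 4, 7, 12, 21]
5 → replaces 7 → [4, 4, 5, 12, 21]
2 → replaces 4 → [2, 4, 5, 12, 21]
22 → extends → [2, 4, 5, 12, 21, 22]
13 → replaces 21 → [2, 4, 5, 12, 13, 22]
15 → replaces 22 → [2, 4, 5, 12, 13, 15]
21 → extends → [2, 4, 5, 12, 13, 15, 21]
Longest non-decreasing subsequence has length 7, so deletions = 16 − 7 = 9.

9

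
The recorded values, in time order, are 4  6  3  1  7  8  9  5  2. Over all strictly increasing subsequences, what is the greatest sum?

Let S[i] be the best sum of a strictly increasing subsequence ending at i:
i:      1  2  3  4  5  6  7  8  9
a[i]:   4  6  3  1  7  8  9  5  2
S:      4 10  3  1 17 25 34  9  3
Maximum is 34 (e.g. 4 + 6 + 7 + 8 + 9).

34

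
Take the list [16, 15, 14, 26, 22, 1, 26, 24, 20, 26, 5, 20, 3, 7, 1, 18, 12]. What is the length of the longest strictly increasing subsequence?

4

Track the smallest tail for each achievable length (strict):
16 → extends → [16]
15 → replaces 16 → [15]
14 → replaces 15 → [14]
26 → extends → [14, 26]
22 → replaces 26 → [14, 22]
1 → replaces 14 → [1, 22]
26 → extends → [1, 22, 26]
24 → replaces 26 → [1, 22, 24]
20 → replaces 22 → [1, 20, 24]
26 → extends → [1, 20, 24, 26]
5 → replaces 20 → [1, 5, 24, 26]
20 → replaces 24 → [1, 5, 20, 26]
3 → replaces 5 → [1, 3, 20, 26]
7 → replaces 20 → [1, 3, 7, 26]
1 → already a tail → [1, 3, 7, 26]
18 → replaces 26 → [1, 3, 7, 18]
12 → replaces 18 → [1, 3, 7, 12]
Four tails, so the longest strictly increasing subsequence has length 4 (e.g. 16, 22, 24, 26).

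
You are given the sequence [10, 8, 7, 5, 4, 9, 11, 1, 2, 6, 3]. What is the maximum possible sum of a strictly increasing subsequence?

28

Let S[i] be the best sum of a strictly increasing subsequence ending at i:
i:      1  2  3  4  5  6  7  8  9 10 11
a[i]:  10  8  7  5  4  9 11  1  2  6  3
S:     10  8  7  5  4 17 28  1  3 11  6
Maximum is 28 (e.g. 8 + 9 + 11).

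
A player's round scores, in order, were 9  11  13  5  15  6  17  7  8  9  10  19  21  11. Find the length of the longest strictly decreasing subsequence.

Let dp[i] be the longest strictly decreasing subsequence ending at i:
i:      1  2  3  4  5  6  7  8  9 10 11 12 13 14
a[i]:   9 11 13  5 15  6 17  7  8  9 10 19 21 11
dp:     1  1  1  2  1  2  1  2  2  2  2  1  1  2
Maximum is 2.

2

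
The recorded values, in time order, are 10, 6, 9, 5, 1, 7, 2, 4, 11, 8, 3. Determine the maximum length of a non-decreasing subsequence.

4

Track the smallest tail for each achievable length (allowing ties):
10 → extends → [10]
6 → replaces 10 → [6]
9 → extends → [6, 9]
5 → replaces 6 → [5, 9]
1 → replaces 5 → [1, 9]
7 → replaces 9 → [1, 7]
2 → replaces 7 → [1, 2]
4 → extends → [1, 2, 4]
11 → extends → [1, 2, 4, 11]
8 → replaces 11 → [1, 2, 4, 8]
3 → replaces 4 → [1, 2, 3, 8]
Four tails, so the longest non-decreasing subsequence has length 4 (e.g. 1, 2, 4, 11).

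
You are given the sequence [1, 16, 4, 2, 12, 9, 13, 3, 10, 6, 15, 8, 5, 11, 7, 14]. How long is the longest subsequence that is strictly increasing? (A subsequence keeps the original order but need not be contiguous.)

Track the smallest tail for each achievable length (strict):
1 → extends → [1]
16 → extends → [1, 16]
4 → replaces 16 → [1, 4]
2 → replaces 4 → [1, 2]
12 → extends → [1, 2, 12]
9 → replaces 12 → [1, 2, 9]
13 → extends → [1, 2, 9, 13]
3 → replaces 9 → [1, 2, 3, 13]
10 → replaces 13 → [1, 2, 3, 10]
6 → replaces 10 → [1, 2, 3, 6]
15 → extends → [1, 2, 3, 6, 15]
8 → replaces 15 → [1, 2, 3, 6, 8]
5 → replaces 6 → [1, 2, 3, 5, 8]
11 → extends → [1, 2, 3, 5, 8, 11]
7 → replaces 8 → [1, 2, 3, 5, 7, 11]
14 → extends → [1, 2, 3, 5, 7, 11, 14]
Seven tails, so the longest strictly increasing subsequence has length 7 (e.g. 1, 2, 3, 6, 8, 11, 14).

7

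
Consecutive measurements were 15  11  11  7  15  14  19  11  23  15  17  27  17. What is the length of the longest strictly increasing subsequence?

5

Track the smallest tail for each achievable length (strict):
15 → extends → [15]
11 → replaces 15 → [11]
11 → already a tail → [11]
7 → replaces 11 → [7]
15 → extends → [7, 15]
14 → replaces 15 → [7, 14]
19 → extends → [7, 14, 19]
11 → replaces 14 → [7, 11, 19]
23 → extends → [7, 11, 19, 23]
15 → replaces 19 → [7, 11, 15, 23]
17 → replaces 23 → [7, 11, 15, 17]
27 → extends → [7, 11, 15, 17, 27]
17 → already a tail → [7, 11, 15, 17, 27]
Five tails, so the longest strictly increasing subsequence has length 5 (e.g. 11, 15, 19, 23, 27).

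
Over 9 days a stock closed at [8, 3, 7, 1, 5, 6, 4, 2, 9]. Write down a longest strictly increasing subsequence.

Patience tails give the LIS length; then backtrack through the dp parents:
8 → extends → [8]
3 → replaces 8 → [3]
7 → extends → [3, 7]
1 → replaces 3 → [1, 7]
5 → replaces 7 → [1, 5]
6 → extends → [1, 5, 6]
4 → replaces 5 → [1, 4, 6]
2 → replaces 4 → [1, 2, 6]
9 → extends → [1, 2, 6, 9]
Length 4; one witness is 3, 5, 6, 9.

3, 5, 6, 9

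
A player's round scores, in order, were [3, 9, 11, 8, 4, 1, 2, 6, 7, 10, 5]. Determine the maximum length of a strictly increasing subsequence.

5

Let dp[i] be the length of the longest such subsequence ending at index i:
i:      1  2  3  4  5  6  7  8  9 10 11
a[i]:   3  9 11  8  4  1  2  6  7 10  5
dp:     1  2  3  2  2  1  2  3  4  5  3
Maximum dp value is 5.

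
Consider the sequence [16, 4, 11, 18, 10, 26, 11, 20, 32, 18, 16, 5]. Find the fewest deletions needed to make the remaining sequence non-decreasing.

Fewest deletions = n − (longest non-decreasing subsequence).
i:      1  2  3  4  5  6  7  8  9 10 11 12
a[i]:  16  4 11 18 10 26 11 20 32 18 16  5
dp:     1  1  2  3  2  4  3  4  5  4  4  2
max dp = 5, so deletions = 12 − 5 = 7.

7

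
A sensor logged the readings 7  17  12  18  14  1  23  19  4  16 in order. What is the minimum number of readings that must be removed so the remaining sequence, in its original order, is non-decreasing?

Fewest deletions = n − (longest non-decreasing subsequence).
i:      1  2  3  4  5  6  7  8  9 10
a[i]:   7 17 12 18 14  1 23 19  4 16
dp:     1  2  2  3  3  1  4  4  2  4
max dp = 4, so deletions = 10 − 4 = 6.

6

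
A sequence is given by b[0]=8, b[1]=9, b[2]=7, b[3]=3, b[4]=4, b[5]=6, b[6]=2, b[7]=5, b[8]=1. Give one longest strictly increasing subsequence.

3, 4, 6

Patience tails give the LIS length; then backtrack through the dp parents:
8 → extends → [8]
9 → extends → [8, 9]
7 → replaces 8 → [7, 9]
3 → replaces 7 → [3, 9]
4 → replaces 9 → [3, 4]
6 → extends → [3, 4, 6]
2 → replaces 3 → [2, 4, 6]
5 → replaces 6 → [2, 4, 5]
1 → replaces 2 → [1, 4, 5]
Length 3; one witness is 3, 4, 6.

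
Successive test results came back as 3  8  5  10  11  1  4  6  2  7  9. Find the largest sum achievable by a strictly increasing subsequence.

Let S[i] be the best sum of a strictly increasing subsequence ending at i:
i:      1  2  3  4  5  6  7  8  9 10 11
a[i]:   3  8  5 10 11  1  4  6  2  7  9
S:      3 11  8 21 32  1  7 14  3 21 30
Maximum is 32 (e.g. 3 + 8 + 10 + 11).

32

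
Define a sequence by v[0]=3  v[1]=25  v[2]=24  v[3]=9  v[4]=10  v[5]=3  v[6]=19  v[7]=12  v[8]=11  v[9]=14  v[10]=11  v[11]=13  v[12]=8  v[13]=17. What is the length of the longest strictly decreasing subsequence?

6

Let dp[i] be the longest strictly decreasing subsequence ending at i:
i:      0  1  2  3  4  5  6  7  8  9 10 11 12 13
v[i]:   3 25 24  9 10  3 19 12 11 14 11 13  8 17
dp:     1  1  2  3  3  4  3  4  5  4  5  5  6  4
Maximum is 6.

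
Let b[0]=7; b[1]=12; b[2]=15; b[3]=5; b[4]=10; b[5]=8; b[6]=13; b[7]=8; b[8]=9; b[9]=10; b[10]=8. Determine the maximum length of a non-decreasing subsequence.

Let dp[i] be the length of the longest such subsequence ending at index i:
i:      0  1  2  3  4  5  6  7  8  9 10
b[i]:   7 12 15  5 10  8 13  8  9 10  8
dp:     1  2  3  1  2  2  3  3  4  5  4
Maximum dp value is 5.

5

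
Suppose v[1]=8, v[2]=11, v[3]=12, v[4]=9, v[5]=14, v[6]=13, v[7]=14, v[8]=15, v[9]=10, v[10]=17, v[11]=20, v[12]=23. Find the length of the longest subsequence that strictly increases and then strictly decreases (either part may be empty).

9

inc[i] = longest strictly increasing subsequence ending at i; dec[i] = longest strictly decreasing subsequence starting at i:
i:      1  2  3  4  5  6  7  8  9 10 11 12
v[i]:   8 11 12  9 14 13 14 15 10 17 20 23
inc:    1  2  3  2  4  4  5  6  3  7  8  9
dec:    1  2  2  1  3  2  2  2  1  1  1  1
Best peak at i=12 (value 23): inc=9, dec=1, length 9+1−1 = 9.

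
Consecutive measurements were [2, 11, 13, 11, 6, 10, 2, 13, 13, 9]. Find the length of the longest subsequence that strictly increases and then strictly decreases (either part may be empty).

inc[i] = longest strictly increasing subsequence ending at i; dec[i] = longest strictly decreasing subsequence starting at i:
i:      1  2  3  4  5  6  7  8  9 10
a[i]:   2 11 13 11  6 10  2 13 13  9
inc:    1  2  3  2  2  3  1  4  4  3
dec:    1  3  4  3  2  2  1  2  2  1
Best peak at i=3 (value 13): inc=3, dec=4, length 3+4−1 = 6.

6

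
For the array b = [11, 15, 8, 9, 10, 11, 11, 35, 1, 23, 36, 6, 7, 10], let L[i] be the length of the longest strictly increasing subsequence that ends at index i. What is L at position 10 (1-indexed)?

5

dp[i] = 1 + max{dp[j] : j<i, b[j]<b[i]} (or 1 if no such j):
i:      1  2  3  4  5  6  7  8  9 10 11 12 13 14
b[i]:  11 15  8  9 10 11 11 35  1 23 36  6  7 10
dp:     1  2  1  2  3  4  4  5  1  5  6  2  3  4
At index 10 the value is 5.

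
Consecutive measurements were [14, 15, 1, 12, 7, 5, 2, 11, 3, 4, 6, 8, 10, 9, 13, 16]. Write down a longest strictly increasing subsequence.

Patience tails give the LIS length; then backtrack through the dp parents:
14 → extends → [14]
15 → extends → [14, 15]
1 → replaces 14 → [1, 15]
12 → replaces 15 → [1, 12]
7 → replaces 12 → [1, 7]
5 → replaces 7 → [1, 5]
2 → replaces 5 → [1, 2]
11 → extends → [1, 2, 11]
3 → replaces 11 → [1, 2, 3]
4 → extends → [1, 2, 3, 4]
6 → extends → [1, 2, 3, 4, 6]
8 → extends → [1, 2, 3, 4, 6, 8]
10 → extends → [1, 2, 3, 4, 6, 8, 10]
9 → replaces 10 → [1, 2, 3, 4, 6, 8, 9]
13 → extends → [1, 2, 3, 4, 6, 8, 9, 13]
16 → extends → [1, 2, 3, 4, 6, 8, 9, 13, 16]
Length 9; one witness is 1, 2, 3, 4, 6, 8, 10, 13, 16.

1, 2, 3, 4, 6, 8, 10, 13, 16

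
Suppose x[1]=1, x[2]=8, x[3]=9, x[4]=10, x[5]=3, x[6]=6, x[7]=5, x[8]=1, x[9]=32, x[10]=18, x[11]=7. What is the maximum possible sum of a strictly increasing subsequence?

Let S[i] be the best sum of a strictly increasing subsequence ending at i:
i:      1  2  3  4  5  6  7  8  9 10 11
x[i]:   1  8  9 10  3  6  5  1 32 18  7
S:      1  9 18 28  4 10  9  1 60 46 17
Maximum is 60 (e.g. 1 + 8 + 9 + 10 + 32).

60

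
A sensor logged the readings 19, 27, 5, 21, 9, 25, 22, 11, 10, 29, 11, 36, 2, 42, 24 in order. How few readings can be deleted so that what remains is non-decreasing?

Fewest deletions = n − (longest non-decreasing subsequence).
i:      1  2  3  4  5  6  7  8  9 10 11 12 13 14 15
a[i]:  19 27  5 21  9 25 22 11 10 29 11 36  2 42 24
dp:     1  2  1  2  2  3  3  3  3  4  4  5  1  6  5
max dp = 6, so deletions = 15 − 6 = 9.

9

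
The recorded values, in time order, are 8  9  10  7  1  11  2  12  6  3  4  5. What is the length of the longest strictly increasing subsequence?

5

Track the smallest tail for each achievable length (strict):
8 → extends → [8]
9 → extends → [8, 9]
10 → extends → [8, 9, 10]
7 → replaces 8 → [7, 9, 10]
1 → replaces 7 → [1, 9, 10]
11 → extends → [1, 9, 10, 11]
2 → replaces 9 → [1, 2, 10, 11]
12 → extends → [1, 2, 10, 11, 12]
6 → replaces 10 → [1, 2, 6, 11, 12]
3 → replaces 6 → [1, 2, 3, 11, 12]
4 → replaces 11 → [1, 2, 3, 4, 12]
5 → replaces 12 → [1, 2, 3, 4, 5]
Five tails, so the longest strictly increasing subsequence has length 5 (e.g. 8, 9, 10, 11, 12).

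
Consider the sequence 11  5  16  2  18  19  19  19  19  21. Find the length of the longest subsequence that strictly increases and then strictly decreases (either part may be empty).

5

inc[i] = longest strictly increasing subsequence ending at i; dec[i] = longest strictly decreasing subsequence starting at i:
i:      1  2  3  4  5  6  7  8  9 10
a[i]:  11  5 16  2 18 19 19 19 19 21
inc:    1  1  2  1  3  4  4  4  4  5
dec:    3  2  2  1  1  1  1  1  1  1
Best peak at i=10 (value 21): inc=5, dec=1, length 5+1−1 = 5.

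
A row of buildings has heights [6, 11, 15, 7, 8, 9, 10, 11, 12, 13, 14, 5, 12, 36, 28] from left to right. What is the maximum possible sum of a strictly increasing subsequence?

126

Let S[i] be the best sum of a strictly increasing subsequence ending at i:
i:       1   2   3   4   5   6   7   8   9  10  11  12  13  14  15
a[i]:    6  11  15   7   8   9  10  11  12  13  14   5  12  36  28
S:       6  17  32  13  21  30  40  51  63  76  90   5  63 126 118
Maximum is 126 (e.g. 6 + 7 + 8 + 9 + 10 + 11 + 12 + 13 + 14 + 36).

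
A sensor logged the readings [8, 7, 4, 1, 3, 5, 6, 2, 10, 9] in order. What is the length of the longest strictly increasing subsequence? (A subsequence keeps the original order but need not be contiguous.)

5

Track the smallest tail for each achievable length (strict):
8 → extends → [8]
7 → replaces 8 → [7]
4 → replaces 7 → [4]
1 → replaces 4 → [1]
3 → extends → [1, 3]
5 → extends → [1, 3, 5]
6 → extends → [1, 3, 5, 6]
2 → replaces 3 → [1, 2, 5, 6]
10 → extends → [1, 2, 5, 6, 10]
9 → replaces 10 → [1, 2, 5, 6, 9]
Five tails, so the longest strictly increasing subsequence has length 5 (e.g. 1, 3, 5, 6, 10).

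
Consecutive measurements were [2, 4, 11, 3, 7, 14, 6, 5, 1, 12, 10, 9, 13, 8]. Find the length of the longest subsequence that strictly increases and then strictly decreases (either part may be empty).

inc[i] = longest strictly increasing subsequence ending at i; dec[i] = longest strictly decreasing subsequence starting at i:
i:      1  2  3  4  5  6  7  8  9 10 11 12 13 14
a[i]:   2  4 11  3  7 14  6  5  1 12 10  9 13  8
inc:    1  2  3  2  3  4  3  3  1  4  4  4  5  4
dec:    2  3  5  2  4  5  3  2  1  4  3  2  2  1
Best peak at i=6 (value 14): inc=4, dec=5, length 4+5−1 = 8.

8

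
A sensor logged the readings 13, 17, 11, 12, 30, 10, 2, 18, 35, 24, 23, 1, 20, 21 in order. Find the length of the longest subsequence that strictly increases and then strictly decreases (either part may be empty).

7

inc[i] = longest strictly increasing subsequence ending at i; dec[i] = longest strictly decreasing subsequence starting at i:
i:      1  2  3  4  5  6  7  8  9 10 11 12 13 14
a[i]:  13 17 11 12 30 10  2 18 35 24 23  1 20 21
inc:    1  2  1  2  3  1  1  3  4  4  4  1  4  5
dec:    5  5  4  4  4  3  2  2  4  3  2  1  1  1
Best peak at i=9 (value 35): inc=4, dec=4, length 4+4−1 = 7.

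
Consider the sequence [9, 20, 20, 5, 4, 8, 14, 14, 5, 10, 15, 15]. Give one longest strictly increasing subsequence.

Patience tails give the LIS length; then backtrack through the dp parents:
9 → extends → [9]
20 → extends → [9, 20]
20 → already a tail → [9, 20]
5 → replaces 9 → [5, 20]
4 → replaces 5 → [4, 20]
8 → replaces 20 → [4, 8]
14 → extends → [4, 8, 14]
14 → already a tail → [4, 8, 14]
5 → replaces 8 → [4, 5, 14]
10 → replaces 14 → [4, 5, 10]
15 → extends → [4, 5, 10, 15]
15 → already a tail → [4, 5, 10, 15]
Length 4; one witness is 5, 8, 14, 15.

5, 8, 14, 15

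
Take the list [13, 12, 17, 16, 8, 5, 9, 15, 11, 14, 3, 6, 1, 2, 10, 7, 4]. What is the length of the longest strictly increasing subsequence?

Track the smallest tail for each achievable length (strict):
13 → extends → [13]
12 → replaces 13 → [12]
17 → extends → [12, 17]
16 → replaces 17 → [12, 16]
8 → replaces 12 → [8, 16]
5 → replaces 8 → [5, 16]
9 → replaces 16 → [5, 9]
15 → extends → [5, 9, 15]
11 → replaces 15 → [5, 9, 11]
14 → extends → [5, 9, 11, 14]
3 → replaces 5 → [3, 9, 11, 14]
6 → replaces 9 → [3, 6, 11, 14]
1 → replaces 3 → [1, 6, 11, 14]
2 → replaces 6 → [1, 2, 11, 14]
10 → replaces 11 → [1, 2, 10, 14]
7 → replaces 10 → [1, 2, 7, 14]
4 → replaces 7 → [1, 2, 4, 14]
Four tails, so the longest strictly increasing subsequence has length 4 (e.g. 8, 9, 11, 14).

4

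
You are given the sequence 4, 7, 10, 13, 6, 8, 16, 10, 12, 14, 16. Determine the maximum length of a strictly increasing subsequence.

Let dp[i] be the length of the longest such subsequence ending at index i:
i:      1  2  3  4  5  6  7  8  9 10 11
a[i]:   4  7 10 13  6  8 16 10 12 14 16
dp:     1  2  3  4  2  3  5  4  5  6  7
Maximum dp value is 7.

7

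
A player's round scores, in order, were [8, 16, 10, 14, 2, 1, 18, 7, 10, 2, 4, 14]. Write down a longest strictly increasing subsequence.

8, 10, 14, 18

Patience tails give the LIS length; then backtrack through the dp parents:
8 → extends → [8]
16 → extends → [8, 16]
10 → replaces 16 → [8, 10]
14 → extends → [8, 10, 14]
2 → replaces 8 → [2, 10, 14]
1 → replaces 2 → [1, 10, 14]
18 → extends → [1, 10, 14, 18]
7 → replaces 10 → [1, 7, 14, 18]
10 → replaces 14 → [1, 7, 10, 18]
2 → replaces 7 → [1, 2, 10, 18]
4 → replaces 10 → [1, 2, 4, 18]
14 → replaces 18 → [1, 2, 4, 14]
Length 4; one witness is 8, 10, 14, 18.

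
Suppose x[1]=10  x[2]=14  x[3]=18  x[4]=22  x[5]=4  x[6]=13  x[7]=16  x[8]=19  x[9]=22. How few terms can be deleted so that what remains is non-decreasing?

Fewest deletions = n − (longest non-decreasing subsequence).
i:      1  2  3  4  5  6  7  8  9
x[i]:  10 14 18 22  4 13 16 19 22
dp:     1  2  3  4  1  2  3  4  5
max dp = 5, so deletions = 9 − 5 = 4.

4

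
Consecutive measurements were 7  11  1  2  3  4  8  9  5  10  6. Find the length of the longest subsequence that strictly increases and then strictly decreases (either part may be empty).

inc[i] = longest strictly increasing subsequence ending at i; dec[i] = longest strictly decreasing subsequence starting at i:
i:      1  2  3  4  5  6  7  8  9 10 11
a[i]:   7 11  1  2  3  4  8  9  5 10  6
inc:    1  2  1  2  3  4  5  6  5  7  6
dec:    2  3  1  1  1  1  2  2  1  2  1
Best peak at i=10 (value 10): inc=7, dec=2, length 7+2−1 = 8.

8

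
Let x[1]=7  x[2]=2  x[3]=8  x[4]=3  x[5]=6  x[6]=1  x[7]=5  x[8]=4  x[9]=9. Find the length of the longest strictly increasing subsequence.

Track the smallest tail for each achievable length (strict):
7 → extends → [7]
2 → replaces 7 → [2]
8 → extends → [2, 8]
3 → replaces 8 → [2, 3]
6 → extends → [2, 3, 6]
1 → replaces 2 → [1, 3, 6]
5 → replaces 6 → [1, 3, 5]
4 → replaces 5 → [1, 3, 4]
9 → extends → [1, 3, 4, 9]
Four tails, so the longest strictly increasing subsequence has length 4 (e.g. 2, 3, 6, 9).

4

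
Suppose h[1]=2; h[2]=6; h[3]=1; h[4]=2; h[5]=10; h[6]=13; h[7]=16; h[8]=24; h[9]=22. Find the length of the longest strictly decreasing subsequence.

2

Let dp[i] be the longest strictly decreasing subsequence ending at i:
i:      1  2  3  4  5  6  7  8  9
h[i]:   2  6  1  2 10 13 16 24 22
dp:     1  1  2  2  1  1  1  1  2
Maximum is 2.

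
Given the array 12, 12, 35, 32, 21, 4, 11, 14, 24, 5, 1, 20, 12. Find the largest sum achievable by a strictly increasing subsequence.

57

Let S[i] be the best sum of a strictly increasing subsequence ending at i:
i:      1  2  3  4  5  6  7  8  9 10 11 12 13
a[i]:  12 12 35 32 21  4 11 14 24  5  1 20 12
S:     12 12 47 44 33  4 15 29 57  9  1 49 27
Maximum is 57 (e.g. 12 + 21 + 24).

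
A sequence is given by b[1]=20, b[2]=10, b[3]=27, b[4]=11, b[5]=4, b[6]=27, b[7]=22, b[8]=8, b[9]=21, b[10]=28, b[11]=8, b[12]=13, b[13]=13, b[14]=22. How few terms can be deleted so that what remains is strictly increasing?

10

Fewest deletions = n − (longest strictly increasing subsequence).
i:      1  2  3  4  5  6  7  8  9 10 11 12 13 14
b[i]:  20 10 27 11  4 27 22  8 21 28  8 13 13 22
dp:     1  1  2  2  1  3  3  2  3  4  2  3  3  4
max dp = 4, so deletions = 14 − 4 = 10.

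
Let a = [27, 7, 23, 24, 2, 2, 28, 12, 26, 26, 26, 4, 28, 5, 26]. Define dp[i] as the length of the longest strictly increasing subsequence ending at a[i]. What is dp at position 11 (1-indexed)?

dp[i] = 1 + max{dp[j] : j<i, a[j]<a[i]} (or 1 if no such j):
i:      1  2  3  4  5  6  7  8  9 10 11 12 13 14 15
a[i]:  27  7 23 24  2  2 28 12 26 26 26  4 28  5 26
dp:     1  1  2  3  1  1  4  2  4  4  4  2  5  3  4
At index 11 the value is 4.

4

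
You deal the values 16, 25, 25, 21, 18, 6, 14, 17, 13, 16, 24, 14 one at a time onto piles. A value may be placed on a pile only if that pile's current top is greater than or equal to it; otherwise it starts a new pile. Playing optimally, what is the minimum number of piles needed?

Place each on the leftmost legal pile:
16 → new pile 1 (tops now [16])
25 → new pile 2 (tops now [16, 25])
25 → pile 2 (tops now [16, 25])
21 → pile 2 (tops now [16, 21])
18 → pile 2 (tops now [16, 18])
6 → pile 1 (tops now [6, 18])
14 → pile 2 (tops now [6, 14])
17 → new pile 3 (tops now [6, 14, 17])
13 → pile 2 (tops now [6, 13, 17])
16 → pile 3 (tops now [6, 13, 16])
24 → new pile 4 (tops now [6, 13, 16, 24])
14 → pile 3 (tops now [6, 13, 14, 24])
Four piles.

4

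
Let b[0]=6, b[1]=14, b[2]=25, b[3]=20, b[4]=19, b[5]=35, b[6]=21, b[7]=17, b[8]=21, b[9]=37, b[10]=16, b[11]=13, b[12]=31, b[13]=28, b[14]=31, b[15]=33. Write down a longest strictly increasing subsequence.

Patience tails give the LIS length; then backtrack through the dp parents:
6 → extends → [6]
14 → extends → [6, 14]
25 → extends → [6, 14, 25]
20 → replaces 25 → [6, 14, 20]
19 → replaces 20 → [6, 14, 19]
35 → extends → [6, 14, 19, 35]
21 → replaces 35 → [6, 14, 19, 21]
17 → replaces 19 → [6, 14, 17, 21]
21 → already a tail → [6, 14, 17, 21]
37 → extends → [6, 14, 17, 21, 37]
16 → replaces 17 → [6, 14, 16, 21, 37]
13 → replaces 14 → [6, 13, 16, 21, 37]
31 → replaces 37 → [6, 13, 16, 21, 31]
28 → replaces 31 → [6, 13, 16, 21, 28]
31 → extends → [6, 13, 16, 21, 28, 31]
33 → extends → [6, 13, 16, 21, 28, 31, 33]
Length 7; one witness is 6, 14, 20, 21, 28, 31, 33.

6, 14, 20, 21, 28, 31, 33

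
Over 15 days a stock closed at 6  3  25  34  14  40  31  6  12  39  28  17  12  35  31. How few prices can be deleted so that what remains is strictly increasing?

Fewest deletions = n − (longest strictly increasing subsequence).
i:      1  2  3  4  5  6  7  8  9 10 11 12 13 14 15
a[i]:   6  3 25 34 14 40 31  6 12 39 28 17 12 35 31
dp:     1  1  2  3  2  4  3  2  3  4  4  4  3  5  5
max dp = 5, so deletions = 15 − 5 = 10.

10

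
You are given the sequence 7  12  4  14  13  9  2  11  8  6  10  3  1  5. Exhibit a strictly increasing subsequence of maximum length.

7, 12, 14

Patience tails give the LIS length; then backtrack through the dp parents:
7 → extends → [7]
12 → extends → [7, 12]
4 → replaces 7 → [4, 12]
14 → extends → [4, 12, 14]
13 → replaces 14 → [4, 12, 13]
9 → replaces 12 → [4, 9, 13]
2 → replaces 4 → [2, 9, 13]
11 → replaces 13 → [2, 9, 11]
8 → replaces 9 → [2, 8, 11]
6 → replaces 8 → [2, 6, 11]
10 → replaces 11 → [2, 6, 10]
3 → replaces 6 → [2, 3, 10]
1 → replaces 2 → [1, 3, 10]
5 → replaces 10 → [1, 3, 5]
Length 3; one witness is 7, 12, 14.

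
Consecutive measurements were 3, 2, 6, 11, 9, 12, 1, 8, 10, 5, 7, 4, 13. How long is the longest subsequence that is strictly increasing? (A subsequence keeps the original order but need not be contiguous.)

5

Let dp[i] be the length of the longest such subsequence ending at index i:
i:      1  2  3  4  5  6  7  8  9 10 11 12 13
a[i]:   3  2  6 11  9 12  1  8 10  5  7  4 13
dp:     1  1  2  3  3  4  1  3  4  2  3  2  5
Maximum dp value is 5.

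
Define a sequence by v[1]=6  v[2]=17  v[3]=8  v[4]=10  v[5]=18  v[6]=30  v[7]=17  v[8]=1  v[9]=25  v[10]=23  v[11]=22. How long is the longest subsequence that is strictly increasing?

5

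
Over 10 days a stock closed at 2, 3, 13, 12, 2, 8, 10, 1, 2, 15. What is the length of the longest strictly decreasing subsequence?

Negate each value so 'decreasing' becomes 'increasing', then run patience tails on the negated sequence:
-2 → extends → [-2]
-3 → replaces -2 → [-3]
-13 → replaces -3 → [-13]
-12 → extends → [-13, -12]
-2 → extends → [-13, -12, -2]
-8 → replaces -2 → [-13, -12, -8]
-10 → replaces -8 → [-13, -12, -10]
-1 → extends → [-13, -12, -10, -1]
-2 → replaces -1 → [-13, -12, -10, -2]
-15 → replaces -13 → [-15, -12, -10, -2]
Four tails, so the longest strictly decreasing subsequence of the original has length 4.

4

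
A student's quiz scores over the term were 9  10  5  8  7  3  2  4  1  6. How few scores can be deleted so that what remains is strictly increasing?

Fewest deletions = n − (longest strictly increasing subsequence).
Patience tails:
9 → extends → [9]
10 → extends → [9, 10]
5 → replaces 9 → [5, 10]
8 → replaces 10 → [5, 8]
7 → replaces 8 → [5, 7]
3 → replaces 5 → [3, 7]
2 → replaces 3 → [2, 7]
4 → replaces 7 → [2, 4]
1 → replaces 2 → [1, 4]
6 → extends → [1, 4, 6]
Longest strictly increasing subsequence has length 3, so deletions = 10 − 3 = 7.

7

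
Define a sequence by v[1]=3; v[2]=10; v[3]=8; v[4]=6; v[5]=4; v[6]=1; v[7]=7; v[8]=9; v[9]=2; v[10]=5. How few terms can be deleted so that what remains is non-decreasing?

Fewest deletions = n − (longest non-decreasing subsequence).
Patience tails:
3 → extends → [3]
10 → extends → [3, 10]
8 → replaces 10 → [3, 8]
6 → replaces 8 → [3, 6]
4 → replaces 6 → [3, 4]
1 → replaces 3 → [1, 4]
7 → extends → [1, 4, 7]
9 → extends → [1, 4, 7, 9]
2 → replaces 4 → [1, 2, 7, 9]
5 → replaces 7 → [1, 2, 5, 9]
Longest non-decreasing subsequence has length 4, so deletions = 10 − 4 = 6.

6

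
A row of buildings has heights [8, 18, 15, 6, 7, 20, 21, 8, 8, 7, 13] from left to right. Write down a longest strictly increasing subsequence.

8, 18, 20, 21

Patience tails give the LIS length; then backtrack through the dp parents:
8 → extends → [8]
18 → extends → [8, 18]
15 → replaces 18 → [8, 15]
6 → replaces 8 → [6, 15]
7 → replaces 15 → [6, 7]
20 → extends → [6, 7, 20]
21 → extends → [6, 7, 20, 21]
8 → replaces 20 → [6, 7, 8, 21]
8 → already a tail → [6, 7, 8, 21]
7 → already a tail → [6, 7, 8, 21]
13 → replaces 21 → [6, 7, 8, 13]
Length 4; one witness is 8, 18, 20, 21.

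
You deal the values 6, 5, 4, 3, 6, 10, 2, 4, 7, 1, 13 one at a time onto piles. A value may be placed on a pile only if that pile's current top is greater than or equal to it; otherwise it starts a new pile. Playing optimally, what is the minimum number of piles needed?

4

Place each on the leftmost legal pile:
6 → new pile 1 (tops now [6])
5 → pile 1 (tops now [5])
4 → pile 1 (tops now [4])
3 → pile 1 (tops now [3])
6 → new pile 2 (tops now [3, 6])
10 → new pile 3 (tops now [3, 6, 10])
2 → pile 1 (tops now [2, 6, 10])
4 → pile 2 (tops now [2, 4, 10])
7 → pile 3 (tops now [2, 4, 7])
1 → pile 1 (tops now [1, 4, 7])
13 → new pile 4 (tops now [1, 4, 7, 13])
Four piles.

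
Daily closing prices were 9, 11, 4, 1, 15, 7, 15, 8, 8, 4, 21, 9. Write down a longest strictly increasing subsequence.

Patience tails give the LIS length; then backtrack through the dp parents:
9 → extends → [9]
11 → extends → [9, 11]
4 → replaces 9 → [4, 11]
1 → replaces 4 → [1, 11]
15 → extends → [1, 11, 15]
7 → replaces 11 → [1, 7, 15]
15 → already a tail → [1, 7, 15]
8 → replaces 15 → [1, 7, 8]
8 → already a tail → [1, 7, 8]
4 → replaces 7 → [1, 4, 8]
21 → extends → [1, 4, 8, 21]
9 → replaces 21 → [1, 4, 8, 9]
Length 4; one witness is 9, 11, 15, 21.

9, 11, 15, 21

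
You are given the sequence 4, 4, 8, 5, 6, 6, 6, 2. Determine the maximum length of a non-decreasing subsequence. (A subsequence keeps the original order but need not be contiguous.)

Track the smallest tail for each achievable length (allowing ties):
4 → extends → [4]
4 → extends → [4, 4]
8 → extends → [4, 4, 8]
5 → replaces 8 → [4, 4, 5]
6 → extends → [4, 4, 5, 6]
6 → extends → [4, 4, 5, 6, 6]
6 → extends → [4, 4, 5, 6, 6, 6]
2 → replaces 4 → [2, 4, 5, 6, 6, 6]
Six tails, so the longest non-decreasing subsequence has length 6 (e.g. 4, 4, 5, 6, 6, 6).

6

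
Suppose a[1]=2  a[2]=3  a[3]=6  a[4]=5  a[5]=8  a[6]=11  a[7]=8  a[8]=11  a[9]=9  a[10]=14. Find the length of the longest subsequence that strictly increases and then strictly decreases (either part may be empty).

inc[i] = longest strictly increasing subsequence ending at i; dec[i] = longest strictly decreasing subsequence starting at i:
i:      1  2  3  4  5  6  7  8  9 10
a[i]:   2  3  6  5  8 11  8 11  9 14
inc:    1  2  3  3  4  5  4  5  5  6
dec:    1  1  2  1  1  2  1  2  1  1
Best peak at i=6 (value 11): inc=5, dec=2, length 5+2−1 = 6.

6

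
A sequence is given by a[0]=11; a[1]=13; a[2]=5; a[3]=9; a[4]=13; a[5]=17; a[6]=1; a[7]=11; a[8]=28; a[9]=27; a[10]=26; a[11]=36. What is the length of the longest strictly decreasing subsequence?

Let dp[i] be the longest strictly decreasing subsequence ending at i:
i:      0  1  2  3  4  5  6  7  8  9 10 11
a[i]:  11 13  5  9 13 17  1 11 28 27 26 36
dp:     1  1  2  2  1  1  3  2  1  2  3  1
Maximum is 3.

3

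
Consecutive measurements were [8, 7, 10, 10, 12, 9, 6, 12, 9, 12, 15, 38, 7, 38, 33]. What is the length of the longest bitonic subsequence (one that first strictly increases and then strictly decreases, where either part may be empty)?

inc[i] = longest strictly increasing subsequence ending at i; dec[i] = longest strictly decreasing subsequence starting at i:
i:      1  2  3  4  5  6  7  8  9 10 11 12 13 14 15
a[i]:   8  7 10 10 12  9  6 12  9 12 15 38  7 38 33
inc:    1  1  2  2  3  2  1  3  2  3  4  5  2  5  5
dec:    3  2  3  3  3  2  1  3  2  2  2  2  1  2  1
Best peak at i=12 (value 38): inc=5, dec=2, length 5+2−1 = 6.

6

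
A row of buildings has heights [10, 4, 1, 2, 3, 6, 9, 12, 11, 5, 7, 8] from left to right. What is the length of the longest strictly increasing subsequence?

Track the smallest tail for each achievable length (strict):
10 → extends → [10]
4 → replaces 10 → [4]
1 → replaces 4 → [1]
2 → extends → [1, 2]
3 → extends → [1, 2, 3]
6 → extends → [1, 2, 3, 6]
9 → extends → [1, 2, 3, 6, 9]
12 → extends → [1, 2, 3, 6, 9, 12]
11 → replaces 12 → [1, 2, 3, 6, 9, 11]
5 → replaces 6 → [1, 2, 3, 5, 9, 11]
7 → replaces 9 → [1, 2, 3, 5, 7, 11]
8 → replaces 11 → [1, 2, 3, 5, 7, 8]
Six tails, so the longest strictly increasing subsequence has length 6 (e.g. 1, 2, 3, 6, 9, 12).

6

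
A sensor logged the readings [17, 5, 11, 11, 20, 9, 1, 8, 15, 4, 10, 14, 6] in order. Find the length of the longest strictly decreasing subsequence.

5

Negate each value so 'decreasing' becomes 'increasing', then run patience tails on the negated sequence:
-17 → extends → [-17]
-5 → extends → [-17, -5]
-11 → replaces -5 → [-17, -11]
-11 → already a tail → [-17, -11]
-20 → replaces -17 → [-20, -11]
-9 → extends → [-20, -11, -9]
-1 → extends → [-20, -11, -9, -1]
-8 → replaces -1 → [-20, -11, -9, -8]
-15 → replaces -11 → [-20, -15, -9, -8]
-4 → extends → [-20, -15, -9, -8, -4]
-10 → replaces -9 → [-20, -15, -10, -8, -4]
-14 → replaces -10 → [-20, -15, -14, -8, -4]
-6 → replaces -4 → [-20, -15, -14, -8, -6]
Five tails, so the longest strictly decreasing subsequence of the original has length 5.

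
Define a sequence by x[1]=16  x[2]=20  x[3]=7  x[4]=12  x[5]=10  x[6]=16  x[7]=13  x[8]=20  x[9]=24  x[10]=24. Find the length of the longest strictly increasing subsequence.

5

Track the smallest tail for each achievable length (strict):
16 → extends → [16]
20 → extends → [16, 20]
7 → replaces 16 → [7, 20]
12 → replaces 20 → [7, 12]
10 → replaces 12 → [7, 10]
16 → extends → [7, 10, 16]
13 → replaces 16 → [7, 10, 13]
20 → extends → [7, 10, 13, 20]
24 → extends → [7, 10, 13, 20, 24]
24 → already a tail → [7, 10, 13, 20, 24]
Five tails, so the longest strictly increasing subsequence has length 5 (e.g. 7, 12, 16, 20, 24).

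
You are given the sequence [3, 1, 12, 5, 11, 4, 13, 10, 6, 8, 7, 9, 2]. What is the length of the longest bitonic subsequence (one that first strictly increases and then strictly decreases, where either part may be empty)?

8

inc[i] = longest strictly increasing subsequence ending at i; dec[i] = longest strictly decreasing subsequence starting at i:
i:      1  2  3  4  5  6  7  8  9 10 11 12 13
a[i]:   3  1 12  5 11  4 13 10  6  8  7  9  2
inc:    1  1  2  2  3  2  4  3  3  4  4  5  2
dec:    2  1  6  3  5  2  5  4  2  3  2  2  1
Best peak at i=7 (value 13): inc=4, dec=5, length 4+5−1 = 8.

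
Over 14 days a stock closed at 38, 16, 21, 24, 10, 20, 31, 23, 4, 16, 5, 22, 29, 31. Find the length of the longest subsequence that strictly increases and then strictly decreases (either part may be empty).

inc[i] = longest strictly increasing subsequence ending at i; dec[i] = longest strictly decreasing subsequence starting at i:
i:      1  2  3  4  5  6  7  8  9 10 11 12 13 14
a[i]:  38 16 21 24 10 20 31 23  4 16  5 22 29 31
inc:    1  1  2  3  1  2  4  3  1  2  2  3  4  5
dec:    5  3  4  4  2  3  4  3  1  2  1  1  1  1
Best peak at i=7 (value 31): inc=4, dec=4, length 4+4−1 = 7.

7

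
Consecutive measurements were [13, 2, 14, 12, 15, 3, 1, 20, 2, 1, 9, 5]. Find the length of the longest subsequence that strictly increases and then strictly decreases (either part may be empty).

6

inc[i] = longest strictly increasing subsequence ending at i; dec[i] = longest strictly decreasing subsequence starting at i:
i:      1  2  3  4  5  6  7  8  9 10 11 12
a[i]:  13  2 14 12 15  3  1 20  2  1  9  5
inc:    1  1  2  2  3  2  1  4  2  1  3  3
dec:    5  2  5  4  4  3  1  3  2  1  2  1
Best peak at i=3 (value 14): inc=2, dec=5, length 2+5−1 = 6.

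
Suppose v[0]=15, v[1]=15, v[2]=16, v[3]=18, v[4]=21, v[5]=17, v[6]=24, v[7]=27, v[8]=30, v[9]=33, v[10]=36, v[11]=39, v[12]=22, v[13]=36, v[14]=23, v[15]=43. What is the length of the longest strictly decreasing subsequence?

Let dp[i] be the longest strictly decreasing subsequence ending at i:
i:      0  1  2  3  4  5  6  7  8  9 10 11 12 13 14 15
v[i]:  15 15 16 18 21 17 24 27 30 33 36 39 22 36 23 43
dp:     1  1  1  1  1  2  1  1  1  1  1  1  2  2  3  1
Maximum is 3.

3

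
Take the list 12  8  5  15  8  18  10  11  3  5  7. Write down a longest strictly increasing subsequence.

5, 8, 10, 11

Patience tails give the LIS length; then backtrack through the dp parents:
12 → extends → [12]
8 → replaces 12 → [8]
5 → replaces 8 → [5]
15 → extends → [5, 15]
8 → replaces 15 → [5, 8]
18 → extends → [5, 8, 18]
10 → replaces 18 → [5, 8, 10]
11 → extends → [5, 8, 10, 11]
3 → replaces 5 → [3, 8, 10, 11]
5 → replaces 8 → [3, 5, 10, 11]
7 → replaces 10 → [3, 5, 7, 11]
Length 4; one witness is 5, 8, 10, 11.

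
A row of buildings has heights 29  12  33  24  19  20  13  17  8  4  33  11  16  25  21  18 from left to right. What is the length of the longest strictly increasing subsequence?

4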